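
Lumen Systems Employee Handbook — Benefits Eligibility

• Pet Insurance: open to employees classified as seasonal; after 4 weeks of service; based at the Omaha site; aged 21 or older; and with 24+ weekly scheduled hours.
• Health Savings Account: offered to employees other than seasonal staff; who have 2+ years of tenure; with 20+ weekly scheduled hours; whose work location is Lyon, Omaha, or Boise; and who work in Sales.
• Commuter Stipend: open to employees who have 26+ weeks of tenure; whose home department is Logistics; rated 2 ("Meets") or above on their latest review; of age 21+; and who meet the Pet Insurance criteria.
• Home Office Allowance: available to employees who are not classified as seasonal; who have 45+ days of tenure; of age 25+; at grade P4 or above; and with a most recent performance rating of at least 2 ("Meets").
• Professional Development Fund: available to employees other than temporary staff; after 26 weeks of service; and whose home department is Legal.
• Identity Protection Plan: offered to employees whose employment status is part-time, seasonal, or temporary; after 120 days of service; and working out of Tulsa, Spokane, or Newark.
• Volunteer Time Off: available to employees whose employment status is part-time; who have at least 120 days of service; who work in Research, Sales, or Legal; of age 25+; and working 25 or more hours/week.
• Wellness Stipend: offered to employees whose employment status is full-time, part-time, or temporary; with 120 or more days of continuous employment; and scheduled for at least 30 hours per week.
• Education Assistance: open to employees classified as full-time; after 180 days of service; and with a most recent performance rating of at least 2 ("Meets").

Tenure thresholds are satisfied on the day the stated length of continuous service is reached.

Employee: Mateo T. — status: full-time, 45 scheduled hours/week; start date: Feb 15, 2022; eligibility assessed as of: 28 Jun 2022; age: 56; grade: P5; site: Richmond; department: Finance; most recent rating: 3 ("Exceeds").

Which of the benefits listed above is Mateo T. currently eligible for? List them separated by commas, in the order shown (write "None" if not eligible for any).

Home Office Allowance, Wellness Stipend

Service from Feb 15, 2022 to 28 Jun 2022: 133 days.
Pet Insurance — status full-time ✗ (requires seasonal) → not eligible.
Health Savings Account — status full-time ✓ (not excluded); service 133 days < 2 years (≈730 days) ✗ → not eligible.
Commuter Stipend — service 133 days < 26 weeks (≈182 days) ✗ → not eligible.
Home Office Allowance — status full-time ✓ (not excluded); service 133 days ≥ 45 days ✓; age 56 ≥ 25 ✓; grade P5 ≥ P4 ✓; rating 3 ≥ 2 ✓ → eligible.
Professional Development Fund — status full-time ✓ (not excluded); service 133 days < 26 weeks (≈182 days) ✗ → not eligible.
Identity Protection Plan — status full-time ✗ (requires part-time, seasonal, or temporary) → not eligible.
Volunteer Time Off — status full-time ✗ (requires part-time) → not eligible.
Wellness Stipend — status full-time ✓; service 133 days ≥ 120 days ✓; 45 hrs/wk ≥ 30 ✓ → eligible.
Education Assistance — status full-time ✓; service 133 days < 180 days ✗ → not eligible.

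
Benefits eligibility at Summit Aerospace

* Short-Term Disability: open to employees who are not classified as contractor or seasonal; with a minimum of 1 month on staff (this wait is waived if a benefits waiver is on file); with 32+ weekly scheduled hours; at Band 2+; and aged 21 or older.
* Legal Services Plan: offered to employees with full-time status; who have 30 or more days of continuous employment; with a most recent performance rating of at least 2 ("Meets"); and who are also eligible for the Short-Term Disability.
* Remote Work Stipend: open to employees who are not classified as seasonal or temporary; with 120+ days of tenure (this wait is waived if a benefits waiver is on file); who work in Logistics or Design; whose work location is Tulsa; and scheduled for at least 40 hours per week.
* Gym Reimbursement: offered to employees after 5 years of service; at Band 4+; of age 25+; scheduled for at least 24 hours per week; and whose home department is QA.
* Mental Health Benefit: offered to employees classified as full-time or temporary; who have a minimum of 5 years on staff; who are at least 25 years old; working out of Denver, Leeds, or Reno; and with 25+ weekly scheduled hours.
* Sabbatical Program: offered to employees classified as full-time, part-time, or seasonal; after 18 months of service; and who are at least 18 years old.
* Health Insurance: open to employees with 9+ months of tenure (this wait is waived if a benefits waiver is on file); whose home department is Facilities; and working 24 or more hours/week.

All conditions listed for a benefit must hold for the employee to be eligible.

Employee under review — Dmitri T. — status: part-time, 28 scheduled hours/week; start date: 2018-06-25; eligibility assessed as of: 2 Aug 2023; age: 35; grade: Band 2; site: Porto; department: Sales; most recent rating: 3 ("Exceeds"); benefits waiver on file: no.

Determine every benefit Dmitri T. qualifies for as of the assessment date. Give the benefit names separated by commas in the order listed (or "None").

Service from 2018-06-25 to 2 Aug 2023: 1864 days.
Short-Term Disability — status part-time ✓ (not excluded); no waiver, service 1864 days ≥ 1 month (≈30 days) ✓; 28 hrs/wk < 32 ✗ → not eligible.
Legal Services Plan — status part-time ✗ (requires full-time) → not eligible.
Remote Work Stipend — status part-time ✓ (not excluded); no waiver, service 1864 days ≥ 120 days ✓; dept Sales ✗ → not eligible.
Gym Reimbursement — service 1864 days ≥ 5 years (≈1825 days) ✓; grade Band 2 < Band 4 ✗ → not eligible.
Mental Health Benefit — status part-time ✗ (requires full-time or temporary) → not eligible.
Sabbatical Program — status part-time ✓; service 1864 days ≥ 18 months (≈540 days) ✓; age 35 ≥ 18 ✓ → eligible.
Health Insurance — no waiver, service 1864 days ≥ 9 months (≈270 days) ✓; dept Sales ✗ → not eligible.

Sabbatical Program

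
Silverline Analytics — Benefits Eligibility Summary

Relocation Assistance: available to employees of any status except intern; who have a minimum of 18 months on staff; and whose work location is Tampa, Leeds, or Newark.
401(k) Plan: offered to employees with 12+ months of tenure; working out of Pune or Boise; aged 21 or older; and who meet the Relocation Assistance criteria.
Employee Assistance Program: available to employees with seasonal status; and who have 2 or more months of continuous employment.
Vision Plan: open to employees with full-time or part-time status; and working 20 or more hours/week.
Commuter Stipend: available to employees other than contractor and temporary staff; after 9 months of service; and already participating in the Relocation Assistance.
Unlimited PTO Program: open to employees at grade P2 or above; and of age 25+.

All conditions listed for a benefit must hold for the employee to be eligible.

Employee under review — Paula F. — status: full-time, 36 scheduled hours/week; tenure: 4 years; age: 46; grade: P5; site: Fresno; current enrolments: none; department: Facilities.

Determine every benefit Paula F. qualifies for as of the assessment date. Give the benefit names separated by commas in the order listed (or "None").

Relocation Assistance — status full-time ✓ (not excluded); service 4 years ≥ 18 months (≈540 days) ✓; site Fresno ✗ (not Tampa, Leeds, or Newark) → not eligible.
401(k) Plan — service 4 years ≥ 12 months (≈360 days) ✓; site Fresno ✗ (not Pune or Boise) → not eligible.
Employee Assistance Program — status full-time ✗ (requires seasonal) → not eligible.
Vision Plan — status full-time ✓; 36 hrs/wk ≥ 20 ✓ → eligible.
Commuter Stipend — status full-time ✓ (not excluded); service 4 years ≥ 9 months (≈270 days) ✓; not enrolled in Relocation Assistance ✗ → not eligible.
Unlimited PTO Program — grade P5 ≥ P2 ✓; age 46 ≥ 25 ✓ → eligible.

Vision Plan, Unlimited PTO Program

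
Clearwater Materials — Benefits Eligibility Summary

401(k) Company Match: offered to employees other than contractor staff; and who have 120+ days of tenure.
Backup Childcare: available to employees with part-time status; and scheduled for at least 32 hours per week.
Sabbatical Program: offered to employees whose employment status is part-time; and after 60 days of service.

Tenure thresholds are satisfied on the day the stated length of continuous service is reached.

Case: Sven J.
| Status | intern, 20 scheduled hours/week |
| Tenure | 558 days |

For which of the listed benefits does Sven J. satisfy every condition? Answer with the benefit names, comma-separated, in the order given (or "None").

401(k) Company Match — status intern ✓ (not excluded); service 558 days ≥ 120 days ✓ → eligible.
Backup Childcare — status intern ✗ (requires part-time) → not eligible.
Sabbatical Program — status intern ✗ (requires part-time) → not eligible.

401(k) Company Match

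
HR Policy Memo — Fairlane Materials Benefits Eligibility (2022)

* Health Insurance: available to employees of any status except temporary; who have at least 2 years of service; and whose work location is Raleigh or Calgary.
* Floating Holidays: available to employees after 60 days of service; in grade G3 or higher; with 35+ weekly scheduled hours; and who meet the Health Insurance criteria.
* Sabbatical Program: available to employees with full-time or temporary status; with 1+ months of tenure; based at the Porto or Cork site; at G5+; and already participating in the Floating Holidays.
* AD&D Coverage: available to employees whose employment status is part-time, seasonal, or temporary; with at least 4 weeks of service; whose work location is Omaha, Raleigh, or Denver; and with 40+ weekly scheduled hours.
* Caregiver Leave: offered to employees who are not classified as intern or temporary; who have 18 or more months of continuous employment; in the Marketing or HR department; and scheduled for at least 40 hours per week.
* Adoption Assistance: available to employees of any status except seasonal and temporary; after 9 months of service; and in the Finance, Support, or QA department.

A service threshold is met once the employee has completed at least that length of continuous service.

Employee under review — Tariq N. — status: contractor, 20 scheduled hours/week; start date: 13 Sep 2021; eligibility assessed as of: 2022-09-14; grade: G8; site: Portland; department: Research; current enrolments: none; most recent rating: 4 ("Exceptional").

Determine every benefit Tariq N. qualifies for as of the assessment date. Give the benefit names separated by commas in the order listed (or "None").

Service from 13 Sep 2021 to 2022-09-14: 366 days.
Health Insurance — status contractor ✓ (not excluded); service 366 days < 2 years (≈730 days) ✗ → not eligible.
Floating Holidays — service 366 days ≥ 60 days ✓; grade G8 ≥ G3 ✓; 20 hrs/wk < 35 ✗ → not eligible.
Sabbatical Program — status contractor ✗ (requires full-time or temporary) → not eligible.
AD&D Coverage — status contractor ✗ (requires part-time, seasonal, or temporary) → not eligible.
Caregiver Leave — status contractor ✓ (not excluded); service 366 days < 18 months (≈540 days) ✗ → not eligible.
Adoption Assistance — status contractor ✓ (not excluded); service 366 days ≥ 9 months (≈270 days) ✓; dept Research ✗ → not eligible.

None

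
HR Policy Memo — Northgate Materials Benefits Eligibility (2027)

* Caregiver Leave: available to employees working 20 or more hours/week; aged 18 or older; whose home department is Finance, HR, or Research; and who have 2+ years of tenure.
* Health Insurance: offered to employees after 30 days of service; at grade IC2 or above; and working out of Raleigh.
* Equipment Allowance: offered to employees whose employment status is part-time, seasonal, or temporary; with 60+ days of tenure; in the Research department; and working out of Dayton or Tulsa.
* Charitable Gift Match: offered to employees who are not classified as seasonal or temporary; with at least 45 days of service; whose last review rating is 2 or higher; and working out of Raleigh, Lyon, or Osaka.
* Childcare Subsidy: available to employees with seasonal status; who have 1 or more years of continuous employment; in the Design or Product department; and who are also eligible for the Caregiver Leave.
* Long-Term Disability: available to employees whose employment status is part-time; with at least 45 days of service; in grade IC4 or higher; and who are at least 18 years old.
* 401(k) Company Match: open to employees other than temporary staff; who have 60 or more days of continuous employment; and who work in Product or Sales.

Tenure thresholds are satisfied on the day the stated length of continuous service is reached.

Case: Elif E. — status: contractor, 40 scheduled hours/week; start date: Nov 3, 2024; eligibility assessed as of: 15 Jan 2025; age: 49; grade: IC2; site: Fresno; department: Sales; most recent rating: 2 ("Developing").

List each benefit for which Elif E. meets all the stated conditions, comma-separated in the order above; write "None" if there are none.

401(k) Company Match

Service from Nov 3, 2024 to 15 Jan 2025: 73 days.
Caregiver Leave — 40 hrs/wk ≥ 20 ✓; age 49 ≥ 18 ✓; dept Sales ✗ → not eligible.
Health Insurance — service 73 days ≥ 30 days ✓; grade IC2 ≥ IC2 ✓; site Fresno ✗ (not Raleigh) → not eligible.
Equipment Allowance — status contractor ✗ (requires part-time, seasonal, or temporary) → not eligible.
Charitable Gift Match — status contractor ✓ (not excluded); service 73 days ≥ 45 days ✓; rating 2 ≥ 2 ✓; site Fresno ✗ (not Raleigh, Lyon, or Osaka) → not eligible.
Childcare Subsidy — status contractor ✗ (requires seasonal) → not eligible.
Long-Term Disability — status contractor ✗ (requires part-time) → not eligible.
401(k) Company Match — status contractor ✓ (not excluded); service 73 days ≥ 60 days ✓; dept Sales ✓ → eligible.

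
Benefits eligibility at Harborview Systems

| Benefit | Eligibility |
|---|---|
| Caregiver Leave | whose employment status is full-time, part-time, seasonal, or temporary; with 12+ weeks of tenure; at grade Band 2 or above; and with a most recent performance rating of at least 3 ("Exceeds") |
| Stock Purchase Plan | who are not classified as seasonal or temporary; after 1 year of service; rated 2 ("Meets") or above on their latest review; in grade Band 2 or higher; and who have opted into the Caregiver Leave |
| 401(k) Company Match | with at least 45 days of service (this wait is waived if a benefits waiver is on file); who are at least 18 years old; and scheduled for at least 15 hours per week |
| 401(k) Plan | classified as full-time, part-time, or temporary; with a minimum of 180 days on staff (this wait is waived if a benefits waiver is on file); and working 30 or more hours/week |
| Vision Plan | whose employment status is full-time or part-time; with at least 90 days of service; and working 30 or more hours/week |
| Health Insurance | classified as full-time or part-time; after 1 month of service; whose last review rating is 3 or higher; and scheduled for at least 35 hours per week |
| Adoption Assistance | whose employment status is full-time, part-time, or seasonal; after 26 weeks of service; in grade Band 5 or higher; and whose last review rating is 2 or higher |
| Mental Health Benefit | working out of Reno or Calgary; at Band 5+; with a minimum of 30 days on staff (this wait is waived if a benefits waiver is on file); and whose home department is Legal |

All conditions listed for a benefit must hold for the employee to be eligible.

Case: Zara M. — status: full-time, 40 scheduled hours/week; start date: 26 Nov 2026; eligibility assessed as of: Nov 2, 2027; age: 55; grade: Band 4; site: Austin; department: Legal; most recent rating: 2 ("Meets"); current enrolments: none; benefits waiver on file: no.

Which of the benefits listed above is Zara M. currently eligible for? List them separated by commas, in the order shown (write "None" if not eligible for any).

401(k) Company Match, 401(k) Plan, Vision Plan

Service from 26 Nov 2026 to Nov 2, 2027: 341 days.
Caregiver Leave — status full-time ✓; service 341 days ≥ 12 weeks (≈84 days) ✓; grade Band 4 ≥ Band 2 ✓; rating 2 < 3 ✗ → not eligible.
Stock Purchase Plan — status full-time ✓ (not excluded); service 341 days < 1 year (≈365 days) ✗ → not eligible.
401(k) Company Match — no waiver, service 341 days ≥ 45 days ✓; age 55 ≥ 18 ✓; 40 hrs/wk ≥ 15 ✓ → eligible.
401(k) Plan — status full-time ✓; no waiver, service 341 days ≥ 180 days ✓; 40 hrs/wk ≥ 30 ✓ → eligible.
Vision Plan — status full-time ✓; service 341 days ≥ 90 days ✓; 40 hrs/wk ≥ 30 ✓ → eligible.
Health Insurance — status full-time ✓; service 341 days ≥ 1 month (≈30 days) ✓; rating 2 < 3 ✗ → not eligible.
Adoption Assistance — status full-time ✓; service 341 days ≥ 26 weeks (≈182 days) ✓; grade Band 4 < Band 5 ✗ → not eligible.
Mental Health Benefit — site Austin ✗ (not Reno or Calgary) → not eligible.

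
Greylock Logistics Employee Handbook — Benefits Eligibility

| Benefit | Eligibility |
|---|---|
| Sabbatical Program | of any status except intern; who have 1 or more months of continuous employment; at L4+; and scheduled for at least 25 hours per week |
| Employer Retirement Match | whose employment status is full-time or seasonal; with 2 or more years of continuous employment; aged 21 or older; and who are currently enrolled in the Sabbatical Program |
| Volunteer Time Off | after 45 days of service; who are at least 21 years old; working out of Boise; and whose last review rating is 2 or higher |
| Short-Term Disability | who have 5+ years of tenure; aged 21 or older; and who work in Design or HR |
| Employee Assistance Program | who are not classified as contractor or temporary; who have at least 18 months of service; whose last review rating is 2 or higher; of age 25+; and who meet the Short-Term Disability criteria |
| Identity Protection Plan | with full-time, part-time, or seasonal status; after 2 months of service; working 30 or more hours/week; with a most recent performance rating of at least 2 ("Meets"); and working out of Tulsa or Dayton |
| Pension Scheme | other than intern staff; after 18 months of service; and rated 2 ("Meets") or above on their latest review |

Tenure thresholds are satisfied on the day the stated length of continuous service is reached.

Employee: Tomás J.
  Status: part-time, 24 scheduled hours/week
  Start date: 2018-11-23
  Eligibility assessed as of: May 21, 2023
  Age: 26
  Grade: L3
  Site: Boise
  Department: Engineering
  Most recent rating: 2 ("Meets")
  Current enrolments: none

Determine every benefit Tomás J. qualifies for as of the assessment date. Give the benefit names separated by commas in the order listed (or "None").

Service from 2018-11-23 to May 21, 2023: 1640 days.
Sabbatical Program — status part-time ✓ (not excluded); service 1640 days ≥ 1 month (≈30 days) ✓; grade L3 < L4 ✗ → not eligible.
Employer Retirement Match — status part-time ✗ (requires full-time or seasonal) → not eligible.
Volunteer Time Off — service 1640 days ≥ 45 days ✓; age 26 ≥ 21 ✓; site Boise ✓; rating 2 ≥ 2 ✓ → eligible.
Short-Term Disability — service 1640 days < 5 years (≈1825 days) ✗ → not eligible.
Employee Assistance Program — status part-time ✓ (not excluded); service 1640 days ≥ 18 months (≈540 days) ✓; rating 2 ≥ 2 ✓; age 26 ≥ 25 ✓; not eligible for Short-Term Disability ✗ → not eligible.
Identity Protection Plan — status part-time ✓; service 1640 days ≥ 2 months (≈60 days) ✓; 24 hrs/wk < 30 ✗ → not eligible.
Pension Scheme — status part-time ✓ (not excluded); service 1640 days ≥ 18 months (≈540 days) ✓; rating 2 ≥ 2 ✓ → eligible.

Volunteer Time Off, Pension Scheme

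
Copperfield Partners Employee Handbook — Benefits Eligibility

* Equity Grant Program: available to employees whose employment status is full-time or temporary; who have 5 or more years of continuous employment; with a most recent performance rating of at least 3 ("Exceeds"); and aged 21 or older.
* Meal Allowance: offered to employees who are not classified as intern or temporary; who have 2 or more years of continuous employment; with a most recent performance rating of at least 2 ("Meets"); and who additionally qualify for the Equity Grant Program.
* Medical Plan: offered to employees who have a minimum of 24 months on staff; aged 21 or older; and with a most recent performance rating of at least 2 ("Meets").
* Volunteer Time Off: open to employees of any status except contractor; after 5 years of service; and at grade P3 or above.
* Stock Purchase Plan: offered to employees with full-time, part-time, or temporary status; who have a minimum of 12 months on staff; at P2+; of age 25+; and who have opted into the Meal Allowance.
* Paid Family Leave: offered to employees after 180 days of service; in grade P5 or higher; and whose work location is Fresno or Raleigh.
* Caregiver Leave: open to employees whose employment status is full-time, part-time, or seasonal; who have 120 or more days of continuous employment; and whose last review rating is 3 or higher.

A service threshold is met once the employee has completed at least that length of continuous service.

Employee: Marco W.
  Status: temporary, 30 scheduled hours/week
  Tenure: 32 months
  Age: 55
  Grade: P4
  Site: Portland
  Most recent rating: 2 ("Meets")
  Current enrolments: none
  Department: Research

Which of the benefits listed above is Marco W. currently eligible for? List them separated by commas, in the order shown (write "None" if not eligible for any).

Medical Plan

Equity Grant Program — status temporary ✓; service 32 months < 5 years (≈1825 days) ✗ → not eligible.
Meal Allowance — status temporary ✗ (excluded) → not eligible.
Medical Plan — service 32 months ≥ 24 months ✓; age 55 ≥ 21 ✓; rating 2 ≥ 2 ✓ → eligible.
Volunteer Time Off — status temporary ✓ (not excluded); service 32 months < 5 years (≈1825 days) ✗ → not eligible.
Stock Purchase Plan — status temporary ✓; service 32 months ≥ 12 months ✓; grade P4 ≥ P2 ✓; age 55 ≥ 25 ✓; not enrolled in Meal Allowance ✗ → not eligible.
Paid Family Leave — service 32 months ≥ 180 days ✓; grade P4 < P5 ✗ → not eligible.
Caregiver Leave — status temporary ✗ (requires full-time, part-time, or seasonal) → not eligible.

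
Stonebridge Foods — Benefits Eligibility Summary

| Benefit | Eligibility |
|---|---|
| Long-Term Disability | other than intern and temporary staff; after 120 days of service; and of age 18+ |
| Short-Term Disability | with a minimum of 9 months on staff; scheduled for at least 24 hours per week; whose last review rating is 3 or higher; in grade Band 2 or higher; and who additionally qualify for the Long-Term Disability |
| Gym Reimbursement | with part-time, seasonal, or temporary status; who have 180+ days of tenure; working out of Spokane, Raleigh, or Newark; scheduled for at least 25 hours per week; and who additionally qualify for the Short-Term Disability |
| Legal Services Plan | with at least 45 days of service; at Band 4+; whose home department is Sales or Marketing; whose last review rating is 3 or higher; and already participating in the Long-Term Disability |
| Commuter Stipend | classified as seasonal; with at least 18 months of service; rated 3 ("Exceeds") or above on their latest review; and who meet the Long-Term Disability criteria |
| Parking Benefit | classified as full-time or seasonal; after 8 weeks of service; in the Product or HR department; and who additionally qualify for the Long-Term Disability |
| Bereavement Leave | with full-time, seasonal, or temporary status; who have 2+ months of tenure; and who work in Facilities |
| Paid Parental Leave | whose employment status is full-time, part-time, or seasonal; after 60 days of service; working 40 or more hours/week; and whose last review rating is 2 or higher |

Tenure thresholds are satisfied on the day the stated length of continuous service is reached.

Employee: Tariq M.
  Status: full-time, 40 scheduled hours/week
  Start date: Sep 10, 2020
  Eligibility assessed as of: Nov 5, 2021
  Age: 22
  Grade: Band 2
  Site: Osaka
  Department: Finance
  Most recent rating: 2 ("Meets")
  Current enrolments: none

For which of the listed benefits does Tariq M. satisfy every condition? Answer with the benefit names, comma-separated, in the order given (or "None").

Long-Term Disability, Paid Parental Leave

Service from Sep 10, 2020 to Nov 5, 2021: 421 days.
Long-Term Disability — status full-time ✓ (not excluded); service 421 days ≥ 120 days ✓; age 22 ≥ 18 ✓ → eligible.
Short-Term Disability — service 421 days ≥ 9 months (≈270 days) ✓; 40 hrs/wk ≥ 24 ✓; rating 2 < 3 ✗ → not eligible.
Gym Reimbursement — status full-time ✗ (requires part-time, seasonal, or temporary) → not eligible.
Legal Services Plan — service 421 days ≥ 45 days ✓; grade Band 2 < Band 4 ✗ → not eligible.
Commuter Stipend — status full-time ✗ (requires seasonal) → not eligible.
Parking Benefit — status full-time ✓; service 421 days ≥ 8 weeks (≈56 days) ✓; dept Finance ✗ → not eligible.
Bereavement Leave — status full-time ✓; service 421 days ≥ 2 months (≈60 days) ✓; dept Finance ✗ → not eligible.
Paid Parental Leave — status full-time ✓; service 421 days ≥ 60 days ✓; 40 hrs/wk ≥ 40 ✓; rating 2 ≥ 2 ✓ → eligible.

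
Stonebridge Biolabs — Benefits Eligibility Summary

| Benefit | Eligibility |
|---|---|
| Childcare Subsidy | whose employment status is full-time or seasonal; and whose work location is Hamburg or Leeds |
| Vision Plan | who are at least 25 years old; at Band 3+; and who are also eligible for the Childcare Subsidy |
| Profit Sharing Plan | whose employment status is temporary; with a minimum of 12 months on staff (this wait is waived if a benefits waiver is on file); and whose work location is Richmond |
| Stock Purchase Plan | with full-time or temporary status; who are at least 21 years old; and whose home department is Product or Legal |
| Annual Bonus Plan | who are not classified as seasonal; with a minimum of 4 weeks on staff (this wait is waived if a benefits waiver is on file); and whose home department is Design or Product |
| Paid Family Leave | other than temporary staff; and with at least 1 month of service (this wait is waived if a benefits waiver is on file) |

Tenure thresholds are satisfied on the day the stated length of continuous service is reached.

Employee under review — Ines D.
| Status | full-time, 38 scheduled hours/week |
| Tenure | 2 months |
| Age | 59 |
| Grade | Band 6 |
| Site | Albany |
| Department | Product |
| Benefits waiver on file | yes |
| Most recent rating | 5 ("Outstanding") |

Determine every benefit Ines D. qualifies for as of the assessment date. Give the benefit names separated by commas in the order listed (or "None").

Childcare Subsidy — status full-time ✓; site Albany ✗ (not Hamburg or Leeds) → not eligible.
Vision Plan — age 59 ≥ 25 ✓; grade Band 6 ≥ Band 3 ✓; not eligible for Childcare Subsidy ✗ → not eligible.
Profit Sharing Plan — status full-time ✗ (requires temporary) → not eligible.
Stock Purchase Plan — status full-time ✓; age 59 ≥ 21 ✓; dept Product ✓ → eligible.
Annual Bonus Plan — status full-time ✓ (not excluded); benefits waiver on file ✓; dept Product ✓ → eligible.
Paid Family Leave — status full-time ✓ (not excluded); benefits waiver on file ✓ → eligible.

Stock Purchase Plan, Annual Bonus Plan, Paid Family Leave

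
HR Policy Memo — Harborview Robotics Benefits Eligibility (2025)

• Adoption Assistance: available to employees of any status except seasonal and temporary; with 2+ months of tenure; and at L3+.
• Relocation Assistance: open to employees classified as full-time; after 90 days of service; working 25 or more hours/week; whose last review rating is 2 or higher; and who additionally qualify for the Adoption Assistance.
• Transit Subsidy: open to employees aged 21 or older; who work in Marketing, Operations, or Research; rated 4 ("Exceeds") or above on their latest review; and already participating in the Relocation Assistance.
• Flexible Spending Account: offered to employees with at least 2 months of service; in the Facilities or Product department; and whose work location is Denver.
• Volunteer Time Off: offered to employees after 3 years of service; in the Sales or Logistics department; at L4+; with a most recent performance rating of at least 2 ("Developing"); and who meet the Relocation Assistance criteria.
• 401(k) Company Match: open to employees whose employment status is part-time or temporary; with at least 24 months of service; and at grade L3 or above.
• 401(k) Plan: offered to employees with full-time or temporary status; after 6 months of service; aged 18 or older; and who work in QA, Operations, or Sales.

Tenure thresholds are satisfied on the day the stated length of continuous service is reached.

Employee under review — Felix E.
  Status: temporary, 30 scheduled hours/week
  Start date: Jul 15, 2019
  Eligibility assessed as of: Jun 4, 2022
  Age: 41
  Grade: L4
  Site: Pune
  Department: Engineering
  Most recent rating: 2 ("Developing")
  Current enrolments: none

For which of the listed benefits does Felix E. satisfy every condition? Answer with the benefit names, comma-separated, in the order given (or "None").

Service from Jul 15, 2019 to Jun 4, 2022: 1055 days.
Adoption Assistance — status temporary ✗ (excluded) → not eligible.
Relocation Assistance — status temporary ✗ (requires full-time) → not eligible.
Transit Subsidy — age 41 ≥ 21 ✓; dept Engineering ✗ → not eligible.
Flexible Spending Account — service 1055 days ≥ 2 months (≈60 days) ✓; dept Engineering ✗ → not eligible.
Volunteer Time Off — service 1055 days < 3 years (≈1095 days) ✗ → not eligible.
401(k) Company Match — status temporary ✓; service 1055 days ≥ 24 months (≈720 days) ✓; grade L4 ≥ L3 ✓ → eligible.
401(k) Plan — status temporary ✓; service 1055 days ≥ 6 months (≈180 days) ✓; age 41 ≥ 18 ✓; dept Engineering ✗ → not eligible.

401(k) Company Match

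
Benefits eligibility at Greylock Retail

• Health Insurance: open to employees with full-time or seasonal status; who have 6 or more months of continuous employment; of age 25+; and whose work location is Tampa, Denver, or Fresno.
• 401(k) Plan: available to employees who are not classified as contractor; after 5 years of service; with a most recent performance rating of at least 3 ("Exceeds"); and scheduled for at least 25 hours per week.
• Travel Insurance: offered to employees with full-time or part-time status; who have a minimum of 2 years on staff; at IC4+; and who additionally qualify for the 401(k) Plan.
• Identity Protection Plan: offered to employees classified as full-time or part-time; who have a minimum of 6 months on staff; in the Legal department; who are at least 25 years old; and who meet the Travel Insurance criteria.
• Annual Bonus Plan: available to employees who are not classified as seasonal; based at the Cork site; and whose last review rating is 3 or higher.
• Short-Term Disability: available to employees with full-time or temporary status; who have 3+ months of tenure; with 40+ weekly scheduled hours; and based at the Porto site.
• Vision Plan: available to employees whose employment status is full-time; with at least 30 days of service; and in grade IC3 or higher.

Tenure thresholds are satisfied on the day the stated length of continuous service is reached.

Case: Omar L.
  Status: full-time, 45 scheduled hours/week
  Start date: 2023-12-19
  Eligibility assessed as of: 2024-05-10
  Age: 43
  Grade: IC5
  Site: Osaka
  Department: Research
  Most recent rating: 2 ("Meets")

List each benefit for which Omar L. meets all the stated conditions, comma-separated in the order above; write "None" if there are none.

Service from 2023-12-19 to 2024-05-10: 143 days.
Health Insurance — status full-time ✓; service 143 days < 6 months (≈180 days) ✗ → not eligible.
401(k) Plan — status full-time ✓ (not excluded); service 143 days < 5 years (≈1825 days) ✗ → not eligible.
Travel Insurance — status full-time ✓; service 143 days < 2 years (≈730 days) ✗ → not eligible.
Identity Protection Plan — status full-time ✓; service 143 days < 6 months (≈180 days) ✗ → not eligible.
Annual Bonus Plan — status full-time ✓ (not excluded); site Osaka ✗ (not Cork) → not eligible.
Short-Term Disability — status full-time ✓; service 143 days ≥ 3 months (≈90 days) ✓; 45 hrs/wk ≥ 40 ✓; site Osaka ✗ (not Porto) → not eligible.
Vision Plan — status full-time ✓; service 143 days ≥ 30 days ✓; grade IC5 ≥ IC3 ✓ → eligible.

Vision Plan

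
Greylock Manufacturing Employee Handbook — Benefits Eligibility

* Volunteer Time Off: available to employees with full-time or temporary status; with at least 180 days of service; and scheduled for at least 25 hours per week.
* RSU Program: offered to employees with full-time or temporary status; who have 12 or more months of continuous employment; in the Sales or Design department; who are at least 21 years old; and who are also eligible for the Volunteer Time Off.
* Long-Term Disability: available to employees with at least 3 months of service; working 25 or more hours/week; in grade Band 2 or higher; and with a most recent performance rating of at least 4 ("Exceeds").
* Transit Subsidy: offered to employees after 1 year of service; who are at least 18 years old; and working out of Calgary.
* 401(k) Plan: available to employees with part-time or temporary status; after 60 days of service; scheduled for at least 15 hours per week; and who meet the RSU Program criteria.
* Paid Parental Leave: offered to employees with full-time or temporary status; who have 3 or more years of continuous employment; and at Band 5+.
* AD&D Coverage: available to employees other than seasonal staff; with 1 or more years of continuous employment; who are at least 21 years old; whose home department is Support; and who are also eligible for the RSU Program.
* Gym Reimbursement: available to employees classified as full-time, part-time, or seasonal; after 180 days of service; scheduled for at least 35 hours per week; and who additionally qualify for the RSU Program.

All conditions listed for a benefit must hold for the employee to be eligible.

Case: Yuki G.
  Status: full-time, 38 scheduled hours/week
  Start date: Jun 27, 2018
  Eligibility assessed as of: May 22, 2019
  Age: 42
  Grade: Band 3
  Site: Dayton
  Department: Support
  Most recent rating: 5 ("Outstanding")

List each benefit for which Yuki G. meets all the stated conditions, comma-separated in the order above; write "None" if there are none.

Service from Jun 27, 2018 to May 22, 2019: 329 days.
Volunteer Time Off — status full-time ✓; service 329 days ≥ 180 days ✓; 38 hrs/wk ≥ 25 ✓ → eligible.
RSU Program — status full-time ✓; service 329 days < 12 months (≈360 days) ✗ → not eligible.
Long-Term Disability — service 329 days ≥ 3 months (≈90 days) ✓; 38 hrs/wk ≥ 25 ✓; grade Band 3 ≥ Band 2 ✓; rating 5 ≥ 4 ✓ → eligible.
Transit Subsidy — service 329 days < 1 year (≈365 days) ✗ → not eligible.
401(k) Plan — status full-time ✗ (requires part-time or temporary) → not eligible.
Paid Parental Leave — status full-time ✓; service 329 days < 3 years (≈1095 days) ✗ → not eligible.
AD&D Coverage — status full-time ✓ (not excluded); service 329 days < 1 year (≈365 days) ✗ → not eligible.
Gym Reimbursement — status full-time ✓; service 329 days ≥ 180 days ✓; 38 hrs/wk ≥ 35 ✓; not eligible for RSU Program ✗ → not eligible.

Volunteer Time Off, Long-Term Disability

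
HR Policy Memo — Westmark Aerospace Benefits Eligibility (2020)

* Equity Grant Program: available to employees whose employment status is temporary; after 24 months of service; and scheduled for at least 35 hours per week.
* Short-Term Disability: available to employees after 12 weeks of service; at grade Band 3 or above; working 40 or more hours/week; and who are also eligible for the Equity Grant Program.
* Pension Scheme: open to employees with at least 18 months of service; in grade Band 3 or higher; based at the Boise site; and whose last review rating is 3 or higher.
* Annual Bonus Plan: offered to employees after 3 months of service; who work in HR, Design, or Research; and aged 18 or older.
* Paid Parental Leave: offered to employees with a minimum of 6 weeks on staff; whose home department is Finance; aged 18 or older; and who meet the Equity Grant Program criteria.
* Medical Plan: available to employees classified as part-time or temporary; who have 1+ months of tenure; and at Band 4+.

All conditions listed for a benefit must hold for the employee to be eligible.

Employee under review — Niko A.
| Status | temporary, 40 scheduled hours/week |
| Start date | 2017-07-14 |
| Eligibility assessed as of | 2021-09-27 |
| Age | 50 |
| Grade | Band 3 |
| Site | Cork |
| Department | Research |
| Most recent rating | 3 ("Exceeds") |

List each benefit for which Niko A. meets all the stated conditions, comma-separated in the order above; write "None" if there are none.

Equity Grant Program, Short-Term Disability, Annual Bonus Plan

Service from 2017-07-14 to 2021-09-27: 1536 days.
Equity Grant Program — status temporary ✓; service 1536 days ≥ 24 months (≈720 days) ✓; 40 hrs/wk ≥ 35 ✓ → eligible.
Short-Term Disability — service 1536 days ≥ 12 weeks (≈84 days) ✓; grade Band 3 ≥ Band 3 ✓; 40 hrs/wk ≥ 40 ✓; eligible for Equity Grant Program ✓ → eligible.
Pension Scheme — service 1536 days ≥ 18 months (≈540 days) ✓; grade Band 3 ≥ Band 3 ✓; site Cork ✗ (not Boise) → not eligible.
Annual Bonus Plan — service 1536 days ≥ 3 months (≈90 days) ✓; dept Research ✓; age 50 ≥ 18 ✓ → eligible.
Paid Parental Leave — service 1536 days ≥ 6 weeks (≈42 days) ✓; dept Research ✗ → not eligible.
Medical Plan — status temporary ✓; service 1536 days ≥ 1 month (≈30 days) ✓; grade Band 3 < Band 4 ✗ → not eligible.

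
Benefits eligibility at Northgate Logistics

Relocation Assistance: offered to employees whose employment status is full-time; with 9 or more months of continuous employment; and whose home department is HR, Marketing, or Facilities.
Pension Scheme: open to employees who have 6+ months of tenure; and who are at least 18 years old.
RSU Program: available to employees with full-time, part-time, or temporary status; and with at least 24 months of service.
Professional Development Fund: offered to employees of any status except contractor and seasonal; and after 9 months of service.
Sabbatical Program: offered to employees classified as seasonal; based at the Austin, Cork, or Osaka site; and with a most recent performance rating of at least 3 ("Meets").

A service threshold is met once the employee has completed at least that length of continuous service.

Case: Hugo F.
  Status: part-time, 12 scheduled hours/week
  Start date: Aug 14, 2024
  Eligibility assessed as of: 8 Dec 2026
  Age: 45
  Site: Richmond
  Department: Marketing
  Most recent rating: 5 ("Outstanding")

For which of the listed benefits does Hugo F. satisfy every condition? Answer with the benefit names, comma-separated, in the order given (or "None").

Service from Aug 14, 2024 to 8 Dec 2026: 846 days.
Relocation Assistance — status part-time ✗ (requires full-time) → not eligible.
Pension Scheme — service 846 days ≥ 6 months (≈180 days) ✓; age 45 ≥ 18 ✓ → eligible.
RSU Program — status part-time ✓; service 846 days ≥ 24 months (≈720 days) ✓ → eligible.
Professional Development Fund — status part-time ✓ (not excluded); service 846 days ≥ 9 months (≈270 days) ✓ → eligible.
Sabbatical Program — status part-time ✗ (requires seasonal) → not eligible.

Pension Scheme, RSU Program, Professional Development Fund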